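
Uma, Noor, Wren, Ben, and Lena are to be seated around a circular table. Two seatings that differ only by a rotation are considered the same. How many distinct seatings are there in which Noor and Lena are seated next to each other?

Treat {Noor, Lena} as one unit (2 internal orders) and seat the resulting 4 units around the table: (3)! circular arrangements.
So 2 × (3)! = 2 × 6 = 12.

12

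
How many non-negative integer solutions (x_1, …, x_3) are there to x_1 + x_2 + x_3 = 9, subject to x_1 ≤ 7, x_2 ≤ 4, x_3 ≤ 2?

12

Without the upper bounds there are C(11,2) = 55 ways to split 9 among 3 variables.
Subtract solutions that violate a single cap (substitute x_i' = x_i − (cap_i+1)): x_1 ≥ 8 gives C(3,2) = 3; x_2 ≥ 5 gives C(6,2) = 15; x_3 ≥ 3 gives C(8,2) = 28. Together 46.
Add back pairs where two caps are both exceeded: 0 + 0 + 3 = 3.
By inclusion–exclusion the count is 55 − 46 + 3 = 12.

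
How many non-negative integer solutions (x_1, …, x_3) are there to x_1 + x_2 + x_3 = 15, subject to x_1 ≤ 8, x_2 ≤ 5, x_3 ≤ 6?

Without the upper bounds there are C(17,2) = 136 ways to split 15 among 3 variables.
Subtract solutions that violate a single cap (substitute x_i' = x_i − (cap_i+1)): x_1 ≥ 9 gives C(8,2) = 28; x_2 ≥ 6 gives C(11,2) = 55; x_3 ≥ 7 gives C(10,2) = 45. Together 128.
Add back pairs where two caps are both exceeded: 1 + 0 + 6 = 7.
By inclusion–exclusion the count is 136 − 128 + 7 = 15.

15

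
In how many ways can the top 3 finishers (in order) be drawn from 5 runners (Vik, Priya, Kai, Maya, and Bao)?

This is an ordered selection of 3 from 5: P(5,3).
That gives 5 × 4 × 3 = 60.

60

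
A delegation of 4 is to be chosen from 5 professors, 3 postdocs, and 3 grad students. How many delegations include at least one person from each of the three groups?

With no constraint there are C(11,4) = 330 possible selections.
Subtract selections that omit an entire group: no professors → C(6,4) = 15; no postdocs → C(8,4) = 70; no grad students → C(8,4) = 70.
Add back selections omitting two groups (i.e. drawn from a single group): C(5,4) + C(3,4) + C(3,4) = 5.
By inclusion–exclusion: 330 − 155 + 5 = 180.

180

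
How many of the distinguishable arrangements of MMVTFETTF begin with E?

1680

Fix E in the first position and arrange the remaining 8 letters.
Those 8 letters have F appearing twice, M appearing twice, and T appearing 3 times, giving (8)!/(3!·2!·2!) = 1680.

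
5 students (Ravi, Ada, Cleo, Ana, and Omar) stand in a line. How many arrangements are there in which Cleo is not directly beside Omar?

72

There are 5! = 120 arrangements in all. If Cleo and Omar are adjacent, merging them into one block gives 2·(4)! = 48 arrangements.
Complementary counting: 120 − 48 = 72.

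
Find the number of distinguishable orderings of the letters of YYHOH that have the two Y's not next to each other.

There are 5!/(2!·2!) = 30 arrangements of YYHOH in total.
If the two Y's are adjacent, glue them into one block, leaving 4 items to arrange: (4)!/(2!) = 12 ways.
Subtracting, 30 − 12 = 18 arrangements keep the Y's apart.

18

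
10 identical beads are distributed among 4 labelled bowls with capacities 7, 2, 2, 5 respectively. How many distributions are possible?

44

Ignoring the caps, the number of non-negative solutions to x_1+…+x_4 = 10 is C(13,3) = 286.
Subtract solutions that violate a single cap (substitute x_i' = x_i − (cap_i+1)): x_1 ≥ 8 gives C(5,3) = 10; x_2 ≥ 3 gives C(10,3) = 120; x_3 ≥ 3 gives C(10,3) = 120; x_4 ≥ 6 gives C(7,3) = 35. Together 285.
Add back pairs where two caps are both exceeded: 0 + 0 + 0 + 35 + 4 + 4 = 43.
By inclusion–exclusion the count is 286 − 285 + 43 = 44.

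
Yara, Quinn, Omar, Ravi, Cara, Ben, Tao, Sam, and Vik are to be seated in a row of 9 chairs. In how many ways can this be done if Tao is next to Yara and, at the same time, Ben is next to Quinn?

Treat {Tao,Yara} as one block (2 orders) and {Ben,Quinn} as another (2 orders).
That leaves 7 units to arrange: 2 × 2 × 7! = 4 × 5040 = 20160.

20160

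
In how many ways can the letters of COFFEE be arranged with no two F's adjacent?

120

There are 6!/(2!·2!) = 180 arrangements of COFFEE in total.
Arrangements with the F's together: treat FF as one letter, giving (5)!/(2!) = 60.
Subtracting, 180 − 60 = 120 arrangements keep the F's apart.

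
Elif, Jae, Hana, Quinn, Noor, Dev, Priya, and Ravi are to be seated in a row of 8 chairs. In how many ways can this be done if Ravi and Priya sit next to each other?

10080

Place the 6 others and the Ravi-Priya pair as 7 objects in a line; the pair has 2 internal arrangements.
So the count is 2·(7)! = 10080.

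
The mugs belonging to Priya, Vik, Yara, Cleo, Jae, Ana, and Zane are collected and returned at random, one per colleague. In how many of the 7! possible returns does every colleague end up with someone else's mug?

1854

Count assignments avoiding every fixed point. For any j of the 7 colleagues fixed to their own mug, the other 7−j can be arranged in (7−j)! ways.
By inclusion–exclusion this is Σ_{j=0}^{7} (−1)^j C(7,j)·(7−j)!.
Computing: 5040 − 5040 + 2520 − 840 + 210 − 42 + 7 − 1 = 1854.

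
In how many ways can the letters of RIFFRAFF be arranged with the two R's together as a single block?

Treat the 2 copies of R as a single block. The multiset to arrange is then {RR, A, F, F, F, F, I}, 7 items in all.
That gives (7)!/(4!) = 210 arrangements.

210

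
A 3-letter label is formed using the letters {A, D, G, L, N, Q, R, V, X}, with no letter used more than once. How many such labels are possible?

504

This is a permutation of 3 out of 9: P(9,3) = 9!/6!.
That product is 9 × 8 × 7 = 504.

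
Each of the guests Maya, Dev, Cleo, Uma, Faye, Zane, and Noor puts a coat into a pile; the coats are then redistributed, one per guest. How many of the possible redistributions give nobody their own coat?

1854

Count assignments avoiding every fixed point. For any j of the 7 guests fixed to their own coat, the other 7−j can be arranged in (7−j)! ways.
By inclusion–exclusion this is Σ_{j=0}^{7} (−1)^j C(7,j)·(7−j)!.
Computing: 5040 − 5040 + 2520 − 840 + 210 − 42 + 7 − 1 = 1854.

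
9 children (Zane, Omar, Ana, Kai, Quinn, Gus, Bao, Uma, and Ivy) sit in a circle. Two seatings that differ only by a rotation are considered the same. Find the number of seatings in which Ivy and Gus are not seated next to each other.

30240

Without the restriction there are (8)! = 40320 seatings.
Those with Ivy next to Gus: fuse the pair into one unit and seat 8 units around a circle — 2·(7)! = 10080.
Subtracting, 40320 − 10080 = 30240.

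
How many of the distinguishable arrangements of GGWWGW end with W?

With the last slot taken by W, it remains to arrange the other 5 letters (GGWGW).
Those 5 letters have G appearing 3 times and W appearing twice, giving (5)!/(3!·2!) = 10.

10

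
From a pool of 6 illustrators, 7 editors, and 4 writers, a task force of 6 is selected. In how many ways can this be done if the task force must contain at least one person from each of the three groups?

With no constraint there are C(17,6) = 12376 possible selections.
Subtract selections that omit an entire group: no illustrators → C(11,6) = 462; no editors → C(10,6) = 210; no writers → C(13,6) = 1716.
Add back selections omitting two groups (i.e. drawn from a single group): C(6,6) + C(7,6) + C(4,6) = 8.
By inclusion–exclusion: 12376 − 2388 + 8 = 9996.

9996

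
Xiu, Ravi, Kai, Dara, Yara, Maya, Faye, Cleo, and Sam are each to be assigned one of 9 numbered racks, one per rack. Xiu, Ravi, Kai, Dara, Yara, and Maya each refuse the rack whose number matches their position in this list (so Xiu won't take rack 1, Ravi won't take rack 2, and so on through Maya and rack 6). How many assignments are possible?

Let Aᵢ (for 1 ≤ i ≤ 6) be the placements that put person i in their forbidden rack. Any j of these fix j positions, leaving (9−j)! ways to fill the rest, and there are C(6,j) ways to pick which j.
By inclusion–exclusion, the number of valid placements is Σ_{j=0}^{6} (−1)^j C(6,j)·(9−j)!.
Computing: 362880 − 241920 + 75600 − 14400 + 1800 − 144 + 6 = 183822.

183822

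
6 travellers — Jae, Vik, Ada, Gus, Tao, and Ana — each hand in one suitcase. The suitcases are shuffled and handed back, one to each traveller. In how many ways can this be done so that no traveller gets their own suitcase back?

Let Aᵢ be the assignments in which traveller i gets their own suitcase. We want the size of the complement of A₁∪…∪A_6.
By inclusion–exclusion this is Σ_{j=0}^{6} (−1)^j C(6,j)·(6−j)!.
Computing: 720 − 720 + 360 − 120 + 30 − 6 + 1 = 265.

265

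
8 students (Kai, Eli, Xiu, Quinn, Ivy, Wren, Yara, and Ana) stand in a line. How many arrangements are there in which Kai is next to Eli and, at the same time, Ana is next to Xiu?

Treat {Kai,Eli} as one block (2 orders) and {Ana,Xiu} as another (2 orders).
That leaves 6 units to arrange: 2 × 2 × 6! = 4 × 720 = 2880.

2880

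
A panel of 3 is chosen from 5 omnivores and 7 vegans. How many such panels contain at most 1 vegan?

80

Split by how many vegans are chosen (0 through 1).
Sum: C(7,0)·C(5,3) + C(7,1)·C(5,2) = 10 + 70 = 80.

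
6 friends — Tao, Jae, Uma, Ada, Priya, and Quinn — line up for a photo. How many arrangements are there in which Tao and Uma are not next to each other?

There are 6! = 720 arrangements in all. If Tao and Uma are adjacent, merging them into one block gives 2·(5)! = 240 arrangements.
Complementary counting: 720 − 240 = 480.

480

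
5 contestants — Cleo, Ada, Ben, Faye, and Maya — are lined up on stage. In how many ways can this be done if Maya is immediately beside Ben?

48

Place the 3 others and the Maya-Ben pair as 4 objects in a line; the pair has 2 internal arrangements.
That gives 2 × 4! = 2 × 24 = 48.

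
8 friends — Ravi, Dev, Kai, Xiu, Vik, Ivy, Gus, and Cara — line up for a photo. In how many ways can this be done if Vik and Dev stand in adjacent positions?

Glue Vik and Dev into one block (2 internal orders), leaving 7 units to arrange in a row.
That gives 2 × 7! = 2 × 5040 = 10080.

10080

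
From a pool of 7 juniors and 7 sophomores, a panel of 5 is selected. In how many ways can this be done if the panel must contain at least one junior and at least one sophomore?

With no constraint there are C(14,5) = 2002 possible selections.
Subtract selections that omit an entire group: no juniors → C(7,5) = 21; no sophomores → C(7,5) = 21.
Both groups omitted at once is impossible, so 2002 − 42 = 1960.

1960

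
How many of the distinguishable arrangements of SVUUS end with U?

With the last slot taken by U, it remains to arrange the other 4 letters (SVUS).
Those 4 letters have S appearing twice, giving (4)!/(2!) = 12.

12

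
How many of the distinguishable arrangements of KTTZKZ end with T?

30

With the last slot taken by T, it remains to arrange the other 5 letters (KTZKZ).
Those 5 letters have K appearing twice and Z appearing twice, giving (5)!/(2!·2!) = 30.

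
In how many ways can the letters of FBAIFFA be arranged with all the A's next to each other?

Treat the 2 copies of A as a single block. The multiset to arrange is then {AA, B, F, F, F, I}, 6 items in all.
That gives (6)!/(3!) = 120 arrangements.

120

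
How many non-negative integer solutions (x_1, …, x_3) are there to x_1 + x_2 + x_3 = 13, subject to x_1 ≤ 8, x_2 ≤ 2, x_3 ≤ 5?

Ignoring the caps, the number of non-negative solutions to x_1+…+x_3 = 13 is C(15,2) = 105.
Subtract solutions that violate a single cap (substitute x_i' = x_i − (cap_i+1)): x_1 ≥ 9 gives C(6,2) = 15; x_2 ≥ 3 gives C(12,2) = 66; x_3 ≥ 6 gives C(9,2) = 36. Together 117.
Add back pairs where two caps are both exceeded: 3 + 0 + 15 = 18.
By inclusion–exclusion the count is 105 − 117 + 18 = 6.

6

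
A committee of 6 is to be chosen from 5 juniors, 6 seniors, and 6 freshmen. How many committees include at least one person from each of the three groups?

Unrestricted: C(17,6) = 12376 ways to pick any 6 of the 17.
Subtract selections that omit an entire group: no juniors → C(12,6) = 924; no seniors → C(11,6) = 462; no freshmen → C(11,6) = 462.
Add back selections omitting two groups (i.e. drawn from a single group): C(5,6) + C(6,6) + C(6,6) = 2.
By inclusion–exclusion: 12376 − 1848 + 2 = 10530.

10530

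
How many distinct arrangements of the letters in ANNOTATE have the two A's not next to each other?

There are 8!/(2!·2!·2!) = 5040 arrangements of ANNOTATE in total.
Arrangements with the A's together: treat AA as one letter, giving (7)!/(2!·2!) = 1260.
Hence 5040 − 1260 = 3780.

3780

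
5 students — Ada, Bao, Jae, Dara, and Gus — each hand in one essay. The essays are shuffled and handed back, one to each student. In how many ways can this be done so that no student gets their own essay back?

44

This is the derangement count D_5: permutations of 5 items with no fixed point.
By inclusion–exclusion this is Σ_{j=0}^{5} (−1)^j C(5,j)·(5−j)!.
Computing: 120 − 120 + 60 − 20 + 5 − 1 = 44.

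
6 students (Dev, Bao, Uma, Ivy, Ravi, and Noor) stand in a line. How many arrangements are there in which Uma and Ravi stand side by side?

Treat {Uma, Ravi} as a single unit. There are 5 units to order, and the pair itself can be ordered 2 ways.
That gives 2 × 5! = 2 × 120 = 240.

240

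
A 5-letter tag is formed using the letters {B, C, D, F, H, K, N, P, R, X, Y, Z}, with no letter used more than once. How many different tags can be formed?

Choose and order 5 of the 12 symbols: the first letter has 12 options, the next 11, and so on down to 8.
12 × 11 × 10 × 9 × 8 = 95040.

95040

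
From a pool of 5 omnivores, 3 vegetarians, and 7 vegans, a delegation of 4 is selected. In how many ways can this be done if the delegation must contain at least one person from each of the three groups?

Unrestricted: C(15,4) = 1365 ways to pick any 4 of the 15.
Selections missing a whole group: no omnivores → C(10,4) = 210; no vegetarians → C(12,4) = 495; no vegans → C(8,4) = 70.
Add back selections omitting two groups (i.e. drawn from a single group): C(5,4) + C(3,4) + C(7,4) = 40.
By inclusion–exclusion: 1365 − 775 + 40 = 630.

630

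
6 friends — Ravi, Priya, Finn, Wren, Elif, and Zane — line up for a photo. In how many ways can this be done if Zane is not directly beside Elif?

480

There are 6! = 720 arrangements in all. If Zane and Elif are adjacent, merging them into one block gives 2·(5)! = 240 arrangements.
So 720 − 240 = 480 arrangements keep them apart.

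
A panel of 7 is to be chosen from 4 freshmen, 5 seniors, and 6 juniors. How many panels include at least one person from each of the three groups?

With no constraint there are C(15,7) = 6435 possible selections.
Subtract selections that omit an entire group: no freshmen → C(11,7) = 330; no seniors → C(10,7) = 120; no juniors → C(9,7) = 36.
Add back selections omitting two groups (i.e. drawn from a single group): C(4,7) + C(5,7) + C(6,7) = 0.
By inclusion–exclusion: 6435 − 486 + 0 = 5949.

5949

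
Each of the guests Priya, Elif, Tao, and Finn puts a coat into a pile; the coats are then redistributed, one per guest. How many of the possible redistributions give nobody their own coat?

Count assignments avoiding every fixed point. For any j of the 4 guests fixed to their own coat, the other 4−j can be arranged in (4−j)! ways.
By inclusion–exclusion this is Σ_{j=0}^{4} (−1)^j C(4,j)·(4−j)!.
Computing: 24 − 24 + 12 − 4 + 1 = 9.

9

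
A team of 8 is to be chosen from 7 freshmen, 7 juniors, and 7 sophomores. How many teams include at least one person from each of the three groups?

Total 8-person selections from all 21: C(21,8) = 203490.
Subtract selections that omit an entire group: no freshmen → C(14,8) = 3003; no juniors → C(14,8) = 3003; no sophomores → C(14,8) = 3003.
Add back selections omitting two groups (i.e. drawn from a single group): C(7,8) + C(7,8) + C(7,8) = 0.
By inclusion–exclusion: 203490 − 9009 + 0 = 194481.

194481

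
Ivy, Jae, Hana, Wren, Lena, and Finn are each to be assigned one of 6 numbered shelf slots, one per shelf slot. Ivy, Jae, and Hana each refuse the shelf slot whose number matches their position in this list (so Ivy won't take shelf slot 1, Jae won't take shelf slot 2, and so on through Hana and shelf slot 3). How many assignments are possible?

426

Let Aᵢ (for i ∈ {1, 2, 3}) be the placements that put person i in their forbidden shelf slot. Any j of these fix j positions, leaving (6−j)! ways to fill the rest, and there are C(3,j) ways to pick which j.
By inclusion–exclusion, the number of valid placements is Σ_{j=0}^{3} (−1)^j C(3,j)·(6−j)!.
Computing: 720 − 360 + 72 − 6 = 426.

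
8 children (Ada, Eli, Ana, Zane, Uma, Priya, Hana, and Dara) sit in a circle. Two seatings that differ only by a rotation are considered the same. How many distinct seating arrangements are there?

5040

Around a circle, 8 distinct people have 8!/8 = (7)! = 5040 rotationally distinct seatings.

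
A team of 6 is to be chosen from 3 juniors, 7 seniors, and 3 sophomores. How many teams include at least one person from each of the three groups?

1302

Total 6-person selections from all 13: C(13,6) = 1716.
Subtract selections that omit an entire group: no juniors → C(10,6) = 210; no seniors → C(6,6) = 1; no sophomores → C(10,6) = 210.
Add back selections omitting two groups (i.e. drawn from a single group): C(3,6) + C(7,6) + C(3,6) = 7.
By inclusion–exclusion: 1716 − 421 + 7 = 1302.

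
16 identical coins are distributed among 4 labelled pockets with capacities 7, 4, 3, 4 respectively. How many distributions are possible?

Without the upper bounds there are C(19,3) = 969 ways to split 16 among 4 pockets.
Subtract solutions that violate a single cap (substitute x_i' = x_i − (cap_i+1)): x_1 ≥ 8 gives C(11,3) = 165; x_2 ≥ 5 gives C(14,3) = 364; x_3 ≥ 4 gives C(15,3) = 455; x_4 ≥ 5 gives C(14,3) = 364. Together 1348.
Add back pairs where two caps are both exceeded: 20 + 35 + 20 + 120 + 84 + 120 = 399.
Subtract triples: 0 + 0 + 0 + 10 = 10.
By inclusion–exclusion the count is 969 − 1348 + 399 − 10 = 10.

10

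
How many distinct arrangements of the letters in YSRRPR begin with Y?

With the first slot taken by Y, it remains to arrange the other 5 letters (SRRPR).
Those 5 letters have R appearing 3 times, giving (5)!/(3!) = 20.

20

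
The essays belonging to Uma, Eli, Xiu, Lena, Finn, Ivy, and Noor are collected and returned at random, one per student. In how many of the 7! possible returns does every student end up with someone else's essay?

1854

This is the derangement count D_7: permutations of 7 items with no fixed point.
By inclusion–exclusion this is Σ_{j=0}^{7} (−1)^j C(7,j)·(7−j)!.
Computing: 5040 − 5040 + 2520 − 840 + 210 − 42 + 7 − 1 = 1854.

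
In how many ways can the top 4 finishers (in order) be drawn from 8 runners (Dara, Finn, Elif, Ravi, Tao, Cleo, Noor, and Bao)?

1680

There are 8 choices for 1st place, 7 for 2nd, and so on down to 5 for position 4.
That gives 8 × 7 × 6 × 5 = 1680.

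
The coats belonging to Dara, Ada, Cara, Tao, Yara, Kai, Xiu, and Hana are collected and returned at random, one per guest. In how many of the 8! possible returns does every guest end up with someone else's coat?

14833

Let Aᵢ be the assignments in which guest i gets their own coat. We want the size of the complement of A₁∪…∪A_8.
By inclusion–exclusion this is Σ_{j=0}^{8} (−1)^j C(8,j)·(8−j)!.
Computing: 40320 − 40320 + 20160 − 6720 + 1680 − 336 + 56 − 8 + 1 = 14833.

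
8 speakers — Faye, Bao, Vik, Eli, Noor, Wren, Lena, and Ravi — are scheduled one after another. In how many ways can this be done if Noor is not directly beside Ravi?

30240

Of the 8! = 40320 arrangements, those with Noor and Ravi adjacent number 2 × 7! = 10080 (treat the pair as a block with 2 internal orders).
Complementary counting: 40320 − 10080 = 30240.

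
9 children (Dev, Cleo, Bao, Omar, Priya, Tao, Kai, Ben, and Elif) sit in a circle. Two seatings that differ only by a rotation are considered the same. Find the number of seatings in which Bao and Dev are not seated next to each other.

Without the restriction there are (8)! = 40320 seatings.
Those with Bao next to Dev: fuse the pair into one unit and seat 8 units around a circle — 2·(7)! = 10080.
Subtracting, 40320 − 10080 = 30240.

30240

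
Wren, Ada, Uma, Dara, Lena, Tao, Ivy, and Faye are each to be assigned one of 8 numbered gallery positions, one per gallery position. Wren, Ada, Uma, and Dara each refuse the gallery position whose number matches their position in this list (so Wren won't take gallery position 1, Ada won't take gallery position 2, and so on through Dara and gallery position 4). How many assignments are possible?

Let Aᵢ (for 1 ≤ i ≤ 4) be the placements that put person i in their forbidden gallery position. Any j of these fix j positions, leaving (8−j)! ways to fill the rest, and there are C(4,j) ways to pick which j.
By inclusion–exclusion, the number of valid placements is Σ_{j=0}^{4} (−1)^j C(4,j)·(8−j)!.
Computing: 40320 − 20160 + 4320 − 480 + 24 = 24024.

24024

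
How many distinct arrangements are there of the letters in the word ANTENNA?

ANTENNA has 7 letters with A appearing twice and N appearing 3 times.
So there are 7! / (3!·2!) = 420 distinguishable arrangements.

420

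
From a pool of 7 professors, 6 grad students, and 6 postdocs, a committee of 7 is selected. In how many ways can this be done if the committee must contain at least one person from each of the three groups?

Total 7-person selections from all 19: C(19,7) = 50388.
Selections missing a whole group: no professors → C(12,7) = 792; no grad students → C(13,7) = 1716; no postdocs → C(13,7) = 1716.
Add back selections omitting two groups (i.e. drawn from a single group): C(7,7) + C(6,7) + C(6,7) = 1.
By inclusion–exclusion: 50388 − 4224 + 1 = 46165.

46165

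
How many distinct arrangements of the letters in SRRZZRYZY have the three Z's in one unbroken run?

Treat the 3 copies of Z as a single block. The multiset to arrange is then {ZZZ, R, R, R, S, Y, Y}, 7 items in all.
That gives (7)!/(3!·2!) = 420 arrangements.

420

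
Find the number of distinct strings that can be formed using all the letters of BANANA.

60

The 6 letters of BANANA have repeats: A appearing 3 times and N appearing twice.
The number of distinct arrangements is 6!/(3!·2!) = 720/12 = 60.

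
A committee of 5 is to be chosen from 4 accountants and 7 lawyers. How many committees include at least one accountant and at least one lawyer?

441

Total 5-person selections from all 11: C(11,5) = 462.
Subtract selections that omit an entire group: no accountants → C(7,5) = 21; no lawyers → C(4,5) = 0.
Both groups omitted at once is impossible, so 462 − 21 = 441.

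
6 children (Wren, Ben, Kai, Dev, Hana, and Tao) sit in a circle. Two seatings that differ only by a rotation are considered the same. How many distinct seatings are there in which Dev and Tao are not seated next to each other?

72

All circular seatings of 6 people number (5)! = 120.
Those with Dev next to Tao: fuse the pair into one unit and seat 5 units around a circle — 2·(4)! = 48.
Subtracting, 120 − 48 = 72.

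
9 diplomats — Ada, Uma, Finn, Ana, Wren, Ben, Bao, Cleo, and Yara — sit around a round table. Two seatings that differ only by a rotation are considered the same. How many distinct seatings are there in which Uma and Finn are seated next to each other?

Glue Uma and Finn into a block (2 internal orders). Seating 8 units around a circle gives (7)! arrangements.
So 2 × (7)! = 2 × 5040 = 10080.

10080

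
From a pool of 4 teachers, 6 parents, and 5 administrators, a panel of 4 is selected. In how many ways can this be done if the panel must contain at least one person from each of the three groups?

720

With no constraint there are C(15,4) = 1365 possible selections.
Subtract selections that omit an entire group: no teachers → C(11,4) = 330; no parents → C(9,4) = 126; no administrators → C(10,4) = 210.
Add back selections omitting two groups (i.e. drawn from a single group): C(4,4) + C(6,4) + C(5,4) = 21.
By inclusion–exclusion: 1365 − 666 + 21 = 720.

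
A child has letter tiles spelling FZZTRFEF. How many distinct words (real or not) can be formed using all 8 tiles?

FZZTRFEF has 8 letters with F appearing 3 times and Z appearing twice.
So there are 8! / (3!·2!) = 3360 distinguishable arrangements.

3360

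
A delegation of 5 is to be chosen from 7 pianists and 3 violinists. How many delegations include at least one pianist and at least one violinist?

With no constraint there are C(10,5) = 252 possible selections.
Selections missing a whole group: no pianists → C(3,5) = 0; no violinists → C(7,5) = 21.
Both groups omitted at once is impossible, so 252 − 21 = 231.

231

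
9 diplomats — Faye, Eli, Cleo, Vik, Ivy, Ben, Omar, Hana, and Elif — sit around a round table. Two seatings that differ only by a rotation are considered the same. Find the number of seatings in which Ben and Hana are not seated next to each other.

30240

Without the restriction there are (8)! = 40320 seatings.
Those with Ben next to Hana: fuse the pair into one unit and seat 8 units around a circle — 2·(7)! = 10080.
Subtracting, 40320 − 10080 = 30240.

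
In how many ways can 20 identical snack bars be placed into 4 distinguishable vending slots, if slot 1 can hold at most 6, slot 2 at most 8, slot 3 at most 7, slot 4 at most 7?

159

Ignoring the caps, the number of non-negative solutions to x_1+…+x_4 = 20 is C(23,3) = 1771.
Subtract solutions that violate a single cap (substitute x_i' = x_i − (cap_i+1)): x_1 ≥ 7 gives C(16,3) = 560; x_2 ≥ 9 gives C(14,3) = 364; x_3 ≥ 8 gives C(15,3) = 455; x_4 ≥ 8 gives C(15,3) = 455. Together 1834.
Add back pairs where two caps are both exceeded: 35 + 56 + 56 + 20 + 20 + 35 = 222.
By inclusion–exclusion the count is 1771 − 1834 + 222 = 159.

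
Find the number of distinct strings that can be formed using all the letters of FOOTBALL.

10080

FOOTBALL has 8 letters with L appearing twice and O appearing twice.
So there are 8! / (2!·2!) = 10080 distinguishable arrangements.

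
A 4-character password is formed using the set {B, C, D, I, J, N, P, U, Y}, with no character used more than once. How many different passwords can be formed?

With no repetition, fill the 4 characters in order: 9 choices, then 8, down to 6.
That product is 9 × 8 × 7 × 6 = 3024.

3024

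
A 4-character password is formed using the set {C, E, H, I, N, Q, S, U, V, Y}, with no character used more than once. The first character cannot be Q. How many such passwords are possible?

4536

The first character has 10−1 = 9 choices (anything except Q).
The remaining 3 characters are filled from the other 9 symbols without repetition: 9 × 8 × 7 = 504.
Total: 9 × 504 = 4536.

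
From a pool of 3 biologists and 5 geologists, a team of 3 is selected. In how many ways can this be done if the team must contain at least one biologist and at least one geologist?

45

With no constraint there are C(8,3) = 56 possible selections.
Selections missing a whole group: no biologists → C(5,3) = 10; no geologists → C(3,3) = 1.
Both groups omitted at once is impossible, so 56 − 11 = 45.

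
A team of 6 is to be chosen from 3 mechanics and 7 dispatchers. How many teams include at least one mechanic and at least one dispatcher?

Total 6-person selections from all 10: C(10,6) = 210.
Selections missing a whole group: no mechanics → C(7,6) = 7; no dispatchers → C(3,6) = 0.
Both groups omitted at once is impossible, so 210 − 7 = 203.

203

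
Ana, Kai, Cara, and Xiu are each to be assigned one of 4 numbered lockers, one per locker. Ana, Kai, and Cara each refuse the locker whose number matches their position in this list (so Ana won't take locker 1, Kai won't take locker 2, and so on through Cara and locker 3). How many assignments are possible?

Let Aᵢ (for i ∈ {1, 2, 3}) be the placements that put person i in their forbidden locker. Any j of these fix j positions, leaving (4−j)! ways to fill the rest, and there are C(3,j) ways to pick which j.
By inclusion–exclusion, the number of valid placements is Σ_{j=0}^{3} (−1)^j C(3,j)·(4−j)!.
Computing: 24 − 18 + 6 − 1 = 11.

11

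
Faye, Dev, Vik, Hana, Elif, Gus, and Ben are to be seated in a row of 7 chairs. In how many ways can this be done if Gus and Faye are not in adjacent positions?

Of the 7! = 5040 arrangements, those with Gus and Faye adjacent number 2 × 6! = 1440 (treat the pair as a block with 2 internal orders).
Complementary counting: 5040 − 1440 = 3600.

3600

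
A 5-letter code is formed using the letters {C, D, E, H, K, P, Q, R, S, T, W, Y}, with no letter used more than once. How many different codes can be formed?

This is a permutation of 5 out of 12: P(12,5) = 12!/7!.
That product is 12 × 11 × 10 × 9 × 8 = 95040.

95040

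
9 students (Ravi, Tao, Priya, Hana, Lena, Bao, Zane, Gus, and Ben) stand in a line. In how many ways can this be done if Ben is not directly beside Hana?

282240

There are 9! = 362880 arrangements in all. If Ben and Hana are adjacent, merging them into one block gives 2·(8)! = 80640 arrangements.
Complementary counting: 362880 − 80640 = 282240.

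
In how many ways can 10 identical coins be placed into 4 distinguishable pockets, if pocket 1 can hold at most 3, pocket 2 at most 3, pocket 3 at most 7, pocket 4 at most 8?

By stars and bars, unrestricted non-negative solutions to x_1+…+x_4 = 10 number C(10+3,3) = 286.
Subtract solutions that violate a single cap (substitute x_i' = x_i − (cap_i+1)): x_1 ≥ 4 gives C(9,3) = 84; x_2 ≥ 4 gives C(9,3) = 84; x_3 ≥ 8 gives C(5,3) = 10; x_4 ≥ 9 gives C(4,3) = 4. Together 182.
Add back pairs where two caps are both exceeded: 10 + 0 + 0 + 0 + 0 + 0 = 10.
By inclusion–exclusion the count is 286 − 182 + 10 = 114.

114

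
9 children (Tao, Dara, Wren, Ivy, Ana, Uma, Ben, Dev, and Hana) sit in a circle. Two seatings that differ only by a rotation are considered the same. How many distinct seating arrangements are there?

40320

Seat Tao anywhere (absorbing the rotational symmetry), then permute the other 8: (8)! = 40320.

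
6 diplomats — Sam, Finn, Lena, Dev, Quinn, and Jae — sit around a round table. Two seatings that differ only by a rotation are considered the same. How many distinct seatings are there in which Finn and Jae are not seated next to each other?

All circular seatings of 6 people number (5)! = 120.
Seatings with Finn beside Jae: treat them as a block with 2 internal orders, giving 2 × (4)! = 48.
Subtracting, 120 − 48 = 72.

72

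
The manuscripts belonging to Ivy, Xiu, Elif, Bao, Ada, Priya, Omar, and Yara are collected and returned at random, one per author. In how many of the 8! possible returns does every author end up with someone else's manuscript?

Count assignments avoiding every fixed point. For any j of the 8 authors fixed to their own manuscript, the other 8−j can be arranged in (8−j)! ways.
By inclusion–exclusion this is Σ_{j=0}^{8} (−1)^j C(8,j)·(8−j)!.
Computing: 40320 − 40320 + 20160 − 6720 + 1680 − 336 + 56 − 8 + 1 = 14833.

14833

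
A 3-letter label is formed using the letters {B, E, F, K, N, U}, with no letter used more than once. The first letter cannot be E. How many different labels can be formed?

100

The first letter has 6−1 = 5 choices (anything except E).
The remaining 2 letters are filled from the other 5 symbols without repetition: 5 × 4 = 20.
Total: 5 × 20 = 100.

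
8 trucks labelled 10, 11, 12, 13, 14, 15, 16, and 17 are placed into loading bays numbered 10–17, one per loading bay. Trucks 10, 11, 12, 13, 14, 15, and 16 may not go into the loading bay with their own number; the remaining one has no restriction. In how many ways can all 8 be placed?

16687

Let Aᵢ (for 10 ≤ i ≤ 16) be the placements that put truck i in its forbidden loading bay. Any j of these fix j positions, leaving (8−j)! ways to fill the rest, and there are C(7,j) ways to pick which j.
By inclusion–exclusion, the number of valid placements is Σ_{j=0}^{7} (−1)^j C(7,j)·(8−j)!.
Computing: 40320 − 35280 + 15120 − 4200 + 840 − 126 + 14 − 1 = 16687.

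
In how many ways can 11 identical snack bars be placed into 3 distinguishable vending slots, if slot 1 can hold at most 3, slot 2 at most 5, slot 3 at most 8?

By stars and bars, unrestricted non-negative solutions to x_1+…+x_3 = 11 number C(11+2,2) = 78.
Subtract solutions that violate a single cap (substitute x_i' = x_i − (cap_i+1)): x_1 ≥ 4 gives C(9,2) = 36; x_2 ≥ 6 gives C(7,2) = 21; x_3 ≥ 9 gives C(4,2) = 6. Together 63.
Add back pairs where two caps are both exceeded: 3 + 0 + 0 = 3.
By inclusion–exclusion the count is 78 − 63 + 3 = 18.

18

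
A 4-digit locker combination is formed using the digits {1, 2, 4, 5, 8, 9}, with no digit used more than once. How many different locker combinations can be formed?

360

With no repetition, fill the 4 digits in order: 6 choices, then 5, down to 3.
That product is 6 × 5 × 4 × 3 = 360.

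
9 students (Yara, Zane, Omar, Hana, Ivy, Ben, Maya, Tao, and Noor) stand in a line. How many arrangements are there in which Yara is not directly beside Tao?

282240

There are 9! = 362880 arrangements in all. If Yara and Tao are adjacent, merging them into one block gives 2·(8)! = 80640 arrangements.
So 362880 − 80640 = 282240 arrangements keep them apart.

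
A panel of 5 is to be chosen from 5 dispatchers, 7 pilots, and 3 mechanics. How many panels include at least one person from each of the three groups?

1925

Total 5-person selections from all 15: C(15,5) = 3003.
Subtract selections that omit an entire group: no dispatchers → C(10,5) = 252; no pilots → C(8,5) = 56; no mechanics → C(12,5) = 792.
Add back selections omitting two groups (i.e. drawn from a single group): C(5,5) + C(7,5) + C(3,5) = 22.
By inclusion–exclusion: 3003 − 1100 + 22 = 1925.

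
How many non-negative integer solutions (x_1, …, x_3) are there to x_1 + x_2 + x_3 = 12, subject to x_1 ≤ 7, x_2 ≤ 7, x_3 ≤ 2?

12

Ignoring the caps, the number of non-negative solutions to x_1+…+x_3 = 12 is C(14,2) = 91.
Subtract solutions that violate a single cap (substitute x_i' = x_i − (cap_i+1)): x_1 ≥ 8 gives C(6,2) = 15; x_2 ≥ 8 gives C(6,2) = 15; x_3 ≥ 3 gives C(11,2) = 55. Together 85.
Add back pairs where two caps are both exceeded: 0 + 3 + 3 = 6.
By inclusion–exclusion the count is 91 − 85 + 6 = 12.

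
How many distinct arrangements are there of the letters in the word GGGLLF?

GGGLLF has 6 letters with G appearing 3 times and L appearing twice.
So there are 6! / (3!·2!) = 60 distinguishable arrangements.

60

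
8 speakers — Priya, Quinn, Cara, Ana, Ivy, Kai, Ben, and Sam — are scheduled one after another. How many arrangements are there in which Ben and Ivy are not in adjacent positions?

Of the 8! = 40320 arrangements, those with Ben and Ivy adjacent number 2 × 7! = 10080 (treat the pair as a block with 2 internal orders).
Complementary counting: 40320 − 10080 = 30240.

30240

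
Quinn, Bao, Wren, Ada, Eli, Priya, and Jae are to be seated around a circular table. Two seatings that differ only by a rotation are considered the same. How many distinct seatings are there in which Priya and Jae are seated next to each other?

240

Glue Priya and Jae into a block (2 internal orders). Seating 6 units around a circle gives (5)! arrangements.
So 2 × (5)! = 2 × 120 = 240.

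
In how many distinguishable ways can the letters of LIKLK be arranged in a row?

The 5 letters of LIKLK have repeats: K appearing twice and L appearing twice.
The number of distinct arrangements is 5!/(2!·2!) = 120/4 = 30.

30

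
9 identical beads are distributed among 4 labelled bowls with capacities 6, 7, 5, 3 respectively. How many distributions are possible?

130

Ignoring the caps, the number of non-negative solutions to x_1+…+x_4 = 9 is C(12,3) = 220.
Subtract solutions that violate a single cap (substitute x_i' = x_i − (cap_i+1)): x_1 ≥ 7 gives C(5,3) = 10; x_2 ≥ 8 gives C(4,3) = 4; x_3 ≥ 6 gives C(6,3) = 20; x_4 ≥ 4 gives C(8,3) = 56. Together 90.
No two caps can be exceeded simultaneously, so the pair terms are all 0.
By inclusion–exclusion the count is 220 − 90 + 0 = 130.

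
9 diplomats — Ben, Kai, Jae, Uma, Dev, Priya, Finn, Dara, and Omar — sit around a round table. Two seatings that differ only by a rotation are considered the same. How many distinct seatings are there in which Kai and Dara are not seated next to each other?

All circular seatings of 9 people number (8)! = 40320.
Seatings with Kai beside Dara: treat them as a block with 2 internal orders, giving 2 × (7)! = 10080.
Subtracting, 40320 − 10080 = 30240.

30240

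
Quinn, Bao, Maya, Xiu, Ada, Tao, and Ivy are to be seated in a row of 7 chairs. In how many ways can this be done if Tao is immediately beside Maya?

1440

Place the 5 others and the Tao-Maya pair as 6 objects in a line; the pair has 2 internal arrangements.
That gives 2 × 6! = 2 × 720 = 1440.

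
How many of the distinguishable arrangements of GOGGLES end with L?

With the last slot taken by L, it remains to arrange the other 6 letters (GOGGES).
Those 6 letters have G appearing 3 times, giving (6)!/(3!) = 120.

120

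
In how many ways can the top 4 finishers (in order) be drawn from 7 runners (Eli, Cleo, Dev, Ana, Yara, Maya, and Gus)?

This is an ordered selection of 4 from 7: P(7,4).
That gives 7 × 6 × 5 × 4 = 840.

840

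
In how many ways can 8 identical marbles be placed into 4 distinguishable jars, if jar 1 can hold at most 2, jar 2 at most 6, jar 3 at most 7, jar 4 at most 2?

Ignoring the caps, the number of non-negative solutions to x_1+…+x_4 = 8 is C(11,3) = 165.
Subtract solutions that violate a single cap (substitute x_i' = x_i − (cap_i+1)): x_1 ≥ 3 gives C(8,3) = 56; x_2 ≥ 7 gives C(4,3) = 4; x_3 ≥ 8 gives C(3,3) = 1; x_4 ≥ 3 gives C(8,3) = 56. Together 117.
Add back pairs where two caps are both exceeded: 0 + 0 + 10 + 0 + 0 + 0 = 10.
By inclusion–exclusion the count is 165 − 117 + 10 = 58.

58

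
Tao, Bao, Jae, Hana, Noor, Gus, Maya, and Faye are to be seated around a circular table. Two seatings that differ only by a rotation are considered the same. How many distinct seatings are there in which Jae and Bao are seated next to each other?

Treat {Jae, Bao} as one unit (2 internal orders) and seat the resulting 7 units around the table: (6)! circular arrangements.
So 2 × (6)! = 2 × 720 = 1440.

1440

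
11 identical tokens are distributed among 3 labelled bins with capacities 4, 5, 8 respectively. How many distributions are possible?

Without the upper bounds there are C(13,2) = 78 ways to split 11 among 3 bins.
Subtract solutions that violate a single cap (substitute x_i' = x_i − (cap_i+1)): x_1 ≥ 5 gives C(8,2) = 28; x_2 ≥ 6 gives C(7,2) = 21; x_3 ≥ 9 gives C(4,2) = 6. Together 55.
Add back pairs where two caps are both exceeded: 1 + 0 + 0 = 1.
By inclusion–exclusion the count is 78 − 55 + 1 = 24.

24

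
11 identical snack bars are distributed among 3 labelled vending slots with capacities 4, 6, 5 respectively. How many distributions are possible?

Without the upper bounds there are C(13,2) = 78 ways to split 11 among 3 vending slots.
Subtract solutions that violate a single cap (substitute x_i' = x_i − (cap_i+1)): x_1 ≥ 5 gives C(8,2) = 28; x_2 ≥ 7 gives C(6,2) = 15; x_3 ≥ 6 gives C(7,2) = 21. Together 64.
Add back pairs where two caps are both exceeded: 0 + 1 + 0 = 1.
By inclusion–exclusion the count is 78 − 64 + 1 = 15.

15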